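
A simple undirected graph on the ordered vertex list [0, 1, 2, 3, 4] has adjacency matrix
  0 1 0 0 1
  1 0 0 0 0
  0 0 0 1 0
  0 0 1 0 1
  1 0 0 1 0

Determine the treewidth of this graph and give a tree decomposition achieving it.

The largest bag has 2 vertices, giving width 1; this decomposition certifies tw(G) ≤ 1. Any graph with an edge has treewidth ≥ 1, and G has the edge 2–3. Hence tw(G) = 1 exactly.

Treewidth 1.
One optimal decomposition is:
Bags: B1 = {2, 3}  B2 = {3, 4}  B3 = {0, 4}  B4 = {0, 1}
Tree: B1–B2, B2–B3, B3–B4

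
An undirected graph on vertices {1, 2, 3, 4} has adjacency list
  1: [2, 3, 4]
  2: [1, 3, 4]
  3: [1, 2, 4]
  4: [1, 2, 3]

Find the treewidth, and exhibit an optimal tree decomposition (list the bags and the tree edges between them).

Treewidth 3.
One optimal decomposition is:
Bags: B1 = {1, 2, 3, 4}
Tree: (single bag)

With just one bag of size 4, the width is 4 − 1 = 3, so tw(G) ≤ 3. Conversely, {1, 2, 3, 4} is a clique of size 4, and the vertices of any clique must share a bag in every tree decomposition; so some bag has ≥ 4 vertices and tw(G) ≥ 3. Combining the bounds, tw(G) = 3.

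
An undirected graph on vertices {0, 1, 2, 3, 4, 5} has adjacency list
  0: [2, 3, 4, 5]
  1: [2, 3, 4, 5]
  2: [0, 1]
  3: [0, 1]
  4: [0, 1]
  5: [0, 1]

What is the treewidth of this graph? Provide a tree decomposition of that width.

Every bag has size at most 3, so the width is 3 − 1 = 2 and tw(G) ≤ 2. For the lower bound, G contains the cycle 0–4–1–3–0, so G is not a forest; only forests have treewidth ≤ 1, hence tw(G) ≥ 2. Hence tw(G) = 2 exactly.

Treewidth 2.
Bags: B1 = {0, 1, 4}  B2 = {0, 1, 3}  B3 = {0, 1, 2}  B4 = {0, 1, 5}
Tree: B1–B2, B2–B3, B3–B4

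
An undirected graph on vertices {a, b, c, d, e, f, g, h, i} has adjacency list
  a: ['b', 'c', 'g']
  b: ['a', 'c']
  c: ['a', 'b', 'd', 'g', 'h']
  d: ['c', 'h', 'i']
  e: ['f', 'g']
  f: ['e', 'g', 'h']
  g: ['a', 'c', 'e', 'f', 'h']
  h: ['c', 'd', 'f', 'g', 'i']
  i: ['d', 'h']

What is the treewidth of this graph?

A width-2 tree decomposition is:
Bags: B1 = {c, g, h}  B2 = {a, c, g}  B3 = {f, g, h}  B4 = {c, d, h}  B5 = {a, b, c}  B6 = {e, f, g}  B7 = {d, h, i}
Tree: B1–B2, B1–B3, B1–B4, B2–B5, B3–B6, B4–B7
Each bag holds 3 vertices, so the decomposition has width 2, which upper-bounds the treewidth. For the lower bound, the 3 vertices {c, d, h} are pairwise adjacent, and any tree decomposition puts a clique entirely inside one bag — forcing width ≥ 2. The upper and lower bounds meet at 2, so that is the treewidth.

2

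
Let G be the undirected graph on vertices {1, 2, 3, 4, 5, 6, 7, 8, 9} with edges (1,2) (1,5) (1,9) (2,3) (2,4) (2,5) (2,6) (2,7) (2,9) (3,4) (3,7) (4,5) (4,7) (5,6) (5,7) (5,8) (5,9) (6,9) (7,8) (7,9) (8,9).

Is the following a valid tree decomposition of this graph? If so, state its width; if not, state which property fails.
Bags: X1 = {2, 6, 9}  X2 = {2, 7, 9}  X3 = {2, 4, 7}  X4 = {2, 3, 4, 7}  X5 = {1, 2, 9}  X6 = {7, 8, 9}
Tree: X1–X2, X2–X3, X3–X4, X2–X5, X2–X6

A tree decomposition must satisfy three properties: every vertex lies in some bag; for every edge, both endpoints lie together in some bag; and for every vertex, the bags containing it form a connected subtree. Here vertex 5 appears in no bag, so the decomposition is invalid.

No — vertex 5 appears in no bag.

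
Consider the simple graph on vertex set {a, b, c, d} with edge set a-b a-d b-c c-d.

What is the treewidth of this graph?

A width-2 tree decomposition is:
Bags: B1 = {b, c, d}  B2 = {a, b, d}
Tree: B1–B2
Each bag holds 3 vertices, so the decomposition has width 2, which upper-bounds the treewidth. The edges d–c–b–a–d form a cycle, so G is not a tree and its treewidth is at least 2. The upper and lower bounds meet at 2, so that is the treewidth.

2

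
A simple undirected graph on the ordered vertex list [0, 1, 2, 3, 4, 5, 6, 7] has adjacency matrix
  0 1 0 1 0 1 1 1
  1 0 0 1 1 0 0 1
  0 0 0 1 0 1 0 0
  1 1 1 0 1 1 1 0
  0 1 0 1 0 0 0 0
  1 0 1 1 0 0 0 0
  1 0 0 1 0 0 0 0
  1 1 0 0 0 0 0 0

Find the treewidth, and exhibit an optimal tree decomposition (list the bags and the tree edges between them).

The largest bag has 3 vertices, giving width 2; this decomposition certifies tw(G) ≤ 2. Conversely, {0, 1, 3} is a clique of size 3, and the vertices of any clique must share a bag in every tree decomposition; so some bag has ≥ 3 vertices and tw(G) ≥ 2. Combining the bounds, tw(G) = 2.

Treewidth 2.
One such decomposition:
Bags: B1 = {0, 3, 5}  B2 = {0, 1, 3}  B3 = {1, 3, 4}  B4 = {0, 3, 6}  B5 = {0, 1, 7}  B6 = {2, 3, 5}
Tree: B1–B2, B2–B3, B1–B4, B2–B5, B1–B6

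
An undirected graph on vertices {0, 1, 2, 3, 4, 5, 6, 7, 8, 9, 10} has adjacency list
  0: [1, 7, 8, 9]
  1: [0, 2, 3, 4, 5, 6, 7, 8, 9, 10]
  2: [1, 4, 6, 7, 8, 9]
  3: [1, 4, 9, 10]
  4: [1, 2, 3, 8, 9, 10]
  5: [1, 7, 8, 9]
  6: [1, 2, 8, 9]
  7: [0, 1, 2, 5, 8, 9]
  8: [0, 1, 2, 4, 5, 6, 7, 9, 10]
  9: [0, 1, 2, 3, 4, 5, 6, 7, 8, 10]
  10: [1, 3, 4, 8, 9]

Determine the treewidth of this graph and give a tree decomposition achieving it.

Treewidth 4.
One optimal decomposition is:
Bags: B1 = {1, 2, 7, 8, 9}  B2 = {1, 2, 4, 8, 9}  B3 = {0, 1, 7, 8, 9}  B4 = {1, 4, 8, 9, 10}  B5 = {1, 3, 4, 9, 10}  B6 = {1, 5, 7, 8, 9}  B7 = {1, 2, 6, 8, 9}
Tree: B1–B2, B1–B3, B2–B4, B4–B5, B3–B6, B1–B7

The largest bag has 5 vertices, giving width 4; this decomposition certifies tw(G) ≤ 4. Conversely, {0, 1, 7, 8, 9} is a clique of size 5, and the vertices of any clique must share a bag in every tree decomposition; so some bag has ≥ 5 vertices and tw(G) ≥ 4. Therefore the treewidth is 4.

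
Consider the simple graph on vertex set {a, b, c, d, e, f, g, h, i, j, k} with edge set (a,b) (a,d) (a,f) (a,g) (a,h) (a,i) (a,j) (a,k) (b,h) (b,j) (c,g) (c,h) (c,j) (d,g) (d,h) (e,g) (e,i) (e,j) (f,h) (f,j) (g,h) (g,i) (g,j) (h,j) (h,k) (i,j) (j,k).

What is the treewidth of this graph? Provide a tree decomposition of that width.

Every bag has size at most 4, so the width is 4 − 1 = 3 and tw(G) ≤ 3. Conversely, {a, d, g, h} is a clique of size 4, and the vertices of any clique must share a bag in every tree decomposition; so some bag has ≥ 4 vertices and tw(G) ≥ 3. Hence tw(G) = 3 exactly.

Treewidth 3.
Bags: B1 = {a, b, h, j}  B2 = {a, h, j, k}  B3 = {a, g, h, j}  B4 = {a, f, h, j}  B5 = {a, g, i, j}  B6 = {a, d, g, h}  B7 = {e, g, i, j}  B8 = {c, g, h, j}
Tree: B1–B2, B2–B3, B3–B4, B3–B5, B3–B6, B5–B7, B3–B8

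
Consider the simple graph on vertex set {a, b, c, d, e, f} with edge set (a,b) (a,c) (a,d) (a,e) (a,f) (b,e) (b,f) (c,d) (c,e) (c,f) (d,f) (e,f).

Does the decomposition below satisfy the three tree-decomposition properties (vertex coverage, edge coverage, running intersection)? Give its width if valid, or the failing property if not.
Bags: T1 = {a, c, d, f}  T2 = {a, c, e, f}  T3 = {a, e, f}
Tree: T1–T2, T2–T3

A tree decomposition must satisfy three properties: every vertex lies in some bag; for every edge, both endpoints lie together in some bag; and for every vertex, the bags containing it form a connected subtree. Here vertex b appears in no bag, so the decomposition is invalid.

No — vertex b appears in no bag.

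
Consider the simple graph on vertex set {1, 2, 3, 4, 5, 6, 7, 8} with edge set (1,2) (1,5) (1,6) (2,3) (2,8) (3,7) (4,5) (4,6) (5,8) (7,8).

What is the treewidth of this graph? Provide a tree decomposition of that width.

Treewidth 2.
Bags: B1 = {3, 7, 8}  B2 = {2, 3, 8}  B3 = {2, 5, 8}  B4 = {1, 2, 5}  B5 = {1, 4, 5}  B6 = {1, 4, 6}
Tree: B1–B2, B2–B3, B3–B4, B4–B5, B5–B6

Every bag has size at most 3, so the width is 3 − 1 = 2 and tw(G) ≤ 2. For the lower bound, G contains the cycle 7–3–2–8–7, so G is not a forest; only forests have treewidth ≤ 1, hence tw(G) ≥ 2. The upper and lower bounds meet at 2, so that is the treewidth.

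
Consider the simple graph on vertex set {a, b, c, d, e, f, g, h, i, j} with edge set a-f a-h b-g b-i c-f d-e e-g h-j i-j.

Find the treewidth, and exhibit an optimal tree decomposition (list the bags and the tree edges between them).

Treewidth 1.
One such decomposition:
Bags: B1 = {d, e}  B2 = {e, g}  B3 = {b, g}  B4 = {b, i}  B5 = {i, j}  B6 = {h, j}  B7 = {a, h}  B8 = {a, f}  B9 = {c, f}
Tree: B1–B2, B2–B3, B3–B4, B4–B5, B5–B6, B6–B7, B7–B8, B8–B9

Every bag has size at most 2, so the width is 2 − 1 = 1 and tw(G) ≤ 1. Since G has at least one edge (e.g. d–e), it is not an edgeless graph, so tw(G) ≥ 1. Combining the bounds, tw(G) = 1.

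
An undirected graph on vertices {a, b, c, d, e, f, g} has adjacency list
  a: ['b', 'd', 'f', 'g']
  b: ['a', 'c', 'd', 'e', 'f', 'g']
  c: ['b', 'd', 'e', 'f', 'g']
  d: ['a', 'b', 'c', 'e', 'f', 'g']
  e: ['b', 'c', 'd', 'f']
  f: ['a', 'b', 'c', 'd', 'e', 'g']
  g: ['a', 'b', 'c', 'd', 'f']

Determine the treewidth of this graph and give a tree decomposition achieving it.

Treewidth 4.
One such decomposition:
Bags: B1 = {b, c, d, f, g}  B2 = {b, c, d, e, f}  B3 = {a, b, d, f, g}
Tree: B1–B2, B1–B3

Each bag holds 5 vertices, so the decomposition has width 4, which upper-bounds the treewidth. Conversely, {b, c, d, f, g} is a clique of size 5, and the vertices of any clique must share a bag in every tree decomposition; so some bag has ≥ 5 vertices and tw(G) ≥ 4. Combining the bounds, tw(G) = 4.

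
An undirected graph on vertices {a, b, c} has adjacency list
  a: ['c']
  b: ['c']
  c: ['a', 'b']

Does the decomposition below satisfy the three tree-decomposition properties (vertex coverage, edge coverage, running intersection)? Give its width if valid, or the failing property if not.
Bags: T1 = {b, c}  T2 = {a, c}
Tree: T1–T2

Vertex coverage: the bags together contain {a, b, c}, the full vertex set. Edge coverage: each edge of G has both endpoints in at least one bag. Running intersection: for every vertex, the bags containing it form a connected subtree. All three properties hold, so this is a valid tree decomposition of width max|bag| − 1 = 1, and hence tw(G) ≤ 1.

Yes; width 1.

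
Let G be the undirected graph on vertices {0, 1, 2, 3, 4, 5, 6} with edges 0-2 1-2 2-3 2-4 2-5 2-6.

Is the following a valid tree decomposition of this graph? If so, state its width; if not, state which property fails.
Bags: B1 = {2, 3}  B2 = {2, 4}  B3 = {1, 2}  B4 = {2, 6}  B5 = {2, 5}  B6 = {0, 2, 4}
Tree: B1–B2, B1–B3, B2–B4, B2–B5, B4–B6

A tree decomposition must satisfy three properties: every vertex lies in some bag; for every edge, both endpoints lie together in some bag; and for every vertex, the bags containing it form a connected subtree. Here bags containing vertex 4 are not connected in the tree, so the decomposition is invalid.

No — bags containing vertex 4 are not connected in the tree.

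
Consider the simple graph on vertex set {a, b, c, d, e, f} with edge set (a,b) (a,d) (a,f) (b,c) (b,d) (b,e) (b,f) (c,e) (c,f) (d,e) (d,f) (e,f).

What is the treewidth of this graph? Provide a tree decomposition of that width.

Every bag has size at most 4, so the width is 4 − 1 = 3 and tw(G) ≤ 3. Conversely, {b, d, e, f} is a clique of size 4, and the vertices of any clique must share a bag in every tree decomposition; so some bag has ≥ 4 vertices and tw(G) ≥ 3. The upper and lower bounds meet at 3, so that is the treewidth.

Treewidth 3.
One such decomposition:
Bags: B1 = {b, c, e, f}  B2 = {b, d, e, f}  B3 = {a, b, d, f}
Tree: B1–B2, B2–B3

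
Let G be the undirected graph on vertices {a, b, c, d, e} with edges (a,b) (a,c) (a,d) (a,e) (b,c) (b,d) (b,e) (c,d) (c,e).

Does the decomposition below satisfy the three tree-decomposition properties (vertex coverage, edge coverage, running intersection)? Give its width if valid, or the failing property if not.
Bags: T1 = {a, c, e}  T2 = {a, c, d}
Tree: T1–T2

A tree decomposition must satisfy three properties: every vertex lies in some bag; for every edge, both endpoints lie together in some bag; and for every vertex, the bags containing it form a connected subtree. Here vertex b appears in no bag, so the decomposition is invalid.

No — vertex b appears in no bag.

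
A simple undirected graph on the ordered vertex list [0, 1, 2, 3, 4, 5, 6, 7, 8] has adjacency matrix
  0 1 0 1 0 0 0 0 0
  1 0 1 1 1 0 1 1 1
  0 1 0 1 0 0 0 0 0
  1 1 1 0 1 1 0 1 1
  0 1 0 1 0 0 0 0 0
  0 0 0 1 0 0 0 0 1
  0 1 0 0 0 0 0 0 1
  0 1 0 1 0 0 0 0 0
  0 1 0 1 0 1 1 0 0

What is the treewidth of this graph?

A width-2 tree decomposition is:
Bags: B1 = {0, 1, 3}  B2 = {1, 3, 8}  B3 = {1, 3, 4}  B4 = {1, 2, 3}  B5 = {1, 6, 8}  B6 = {1, 3, 7}  B7 = {3, 5, 8}
Tree: B1–B2, B2–B3, B3–B4, B2–B5, B1–B6, B2–B7
The largest bag has 3 vertices, giving width 2; this decomposition certifies tw(G) ≤ 2. For the lower bound, the 3 vertices {0, 1, 3} are pairwise adjacent, and any tree decomposition puts a clique entirely inside one bag — forcing width ≥ 2. The upper and lower bounds meet at 2, so that is the treewidth.

2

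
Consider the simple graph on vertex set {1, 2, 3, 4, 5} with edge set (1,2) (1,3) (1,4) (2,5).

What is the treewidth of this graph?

A width-1 tree decomposition is:
Bags: B1 = {2, 5}  B2 = {1, 2}  B3 = {1, 4}  B4 = {1, 3}
Tree: B1–B2, B2–B3, B2–B4
Each bag holds 2 vertices, so the decomposition has width 1, which upper-bounds the treewidth. G has an edge, so its treewidth is at least 1. Hence tw(G) = 1 exactly.

1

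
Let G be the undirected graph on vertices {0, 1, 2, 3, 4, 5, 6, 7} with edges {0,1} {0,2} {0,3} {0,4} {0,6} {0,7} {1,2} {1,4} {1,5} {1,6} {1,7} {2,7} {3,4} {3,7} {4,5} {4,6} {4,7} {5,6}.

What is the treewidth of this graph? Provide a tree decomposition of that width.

Treewidth 3.
One such decomposition:
Bags: B1 = {0, 3, 4, 7}  B2 = {0, 1, 4, 7}  B3 = {0, 1, 2, 7}  B4 = {0, 1, 4, 6}  B5 = {1, 4, 5, 6}
Tree: B1–B2, B2–B3, B2–B4, B4–B5

Each bag holds 4 vertices, so the decomposition has width 3, which upper-bounds the treewidth. Conversely, {0, 1, 2, 7} is a clique of size 4, and the vertices of any clique must share a bag in every tree decomposition; so some bag has ≥ 4 vertices and tw(G) ≥ 3. Hence tw(G) = 3 exactly.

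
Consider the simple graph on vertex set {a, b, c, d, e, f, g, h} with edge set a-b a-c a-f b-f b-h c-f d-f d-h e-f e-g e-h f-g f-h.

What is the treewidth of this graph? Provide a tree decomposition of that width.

Treewidth 2.
One optimal decomposition is:
Bags: B1 = {b, f, h}  B2 = {a, b, f}  B3 = {e, f, h}  B4 = {d, f, h}  B5 = {e, f, g}  B6 = {a, c, f}
Tree: B1–B2, B1–B3, B3–B4, B3–B5, B2–B6

Every bag has size at most 3, so the width is 3 − 1 = 2 and tw(G) ≤ 2. Conversely, {e, f, g} is a clique of size 3, and the vertices of any clique must share a bag in every tree decomposition; so some bag has ≥ 3 vertices and tw(G) ≥ 2. Combining the bounds, tw(G) = 2.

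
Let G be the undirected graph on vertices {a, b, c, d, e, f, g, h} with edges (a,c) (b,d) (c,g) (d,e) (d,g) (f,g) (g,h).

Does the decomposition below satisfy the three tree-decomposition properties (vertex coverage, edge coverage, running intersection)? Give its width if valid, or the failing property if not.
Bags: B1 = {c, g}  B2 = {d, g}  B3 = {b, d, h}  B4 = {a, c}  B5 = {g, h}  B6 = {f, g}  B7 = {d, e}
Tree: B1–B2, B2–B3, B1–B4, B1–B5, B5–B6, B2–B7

A tree decomposition must satisfy three properties: every vertex lies in some bag; for every edge, both endpoints lie together in some bag; and for every vertex, the bags containing it form a connected subtree. Here bags containing vertex h are not connected in the tree, so the decomposition is invalid.

No — bags containing vertex h are not connected in the tree.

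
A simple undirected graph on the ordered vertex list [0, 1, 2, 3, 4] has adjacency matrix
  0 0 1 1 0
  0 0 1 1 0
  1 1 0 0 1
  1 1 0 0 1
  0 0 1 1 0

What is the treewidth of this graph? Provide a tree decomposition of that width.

Treewidth 2.
One optimal decomposition is:
Bags: B1 = {1, 2, 3}  B2 = {2, 3, 4}  B3 = {0, 2, 3}
Tree: B1–B2, B2–B3

The largest bag has 3 vertices, giving width 2; this decomposition certifies tw(G) ≤ 2. For the lower bound, G contains the cycle 2–1–3–4–2, so G is not a forest; only forests have treewidth ≤ 1, hence tw(G) ≥ 2. Hence tw(G) = 2 exactly.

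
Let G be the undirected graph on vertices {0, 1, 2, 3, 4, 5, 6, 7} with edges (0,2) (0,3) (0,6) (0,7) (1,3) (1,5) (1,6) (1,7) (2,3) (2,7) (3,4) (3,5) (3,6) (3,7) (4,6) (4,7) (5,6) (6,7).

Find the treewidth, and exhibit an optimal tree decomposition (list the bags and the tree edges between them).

Each bag holds 4 vertices, so the decomposition has width 3, which upper-bounds the treewidth. Conversely, {0, 2, 3, 7} is a clique of size 4, and the vertices of any clique must share a bag in every tree decomposition; so some bag has ≥ 4 vertices and tw(G) ≥ 3. Hence tw(G) = 3 exactly.

Treewidth 3.
One such decomposition:
Bags: B1 = {0, 2, 3, 7}  B2 = {0, 3, 6, 7}  B3 = {1, 3, 6, 7}  B4 = {1, 3, 5, 6}  B5 = {3, 4, 6, 7}
Tree: B1–B2, B2–B3, B3–B4, B2–B5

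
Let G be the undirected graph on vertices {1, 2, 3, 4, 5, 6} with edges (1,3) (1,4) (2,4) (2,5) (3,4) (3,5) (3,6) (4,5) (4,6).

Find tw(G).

2

A width-2 tree decomposition is:
Bags: B1 = {3, 4, 5}  B2 = {3, 4, 6}  B3 = {2, 4, 5}  B4 = {1, 3, 4}
Tree: B1–B2, B1–B3, B1–B4
The largest bag has 3 vertices, giving width 2; this decomposition certifies tw(G) ≤ 2. For the lower bound, the 3 vertices {2, 4, 5} are pairwise adjacent, and any tree decomposition puts a clique entirely inside one bag — forcing width ≥ 2. Combining the bounds, tw(G) = 2.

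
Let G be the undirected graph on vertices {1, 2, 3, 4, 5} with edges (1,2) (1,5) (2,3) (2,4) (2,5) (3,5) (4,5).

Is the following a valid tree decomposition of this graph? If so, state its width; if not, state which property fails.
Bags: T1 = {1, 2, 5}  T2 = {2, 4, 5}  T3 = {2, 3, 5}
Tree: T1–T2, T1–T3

Yes; width 2.

Every vertex of G appears in some bag (union = {1, 2, 3, 4, 5}); every edge is covered by a bag; and for each vertex v the set of bags containing v is connected in the bag tree. The decomposition is therefore valid. The largest bag has 3 vertices, so the width is 2.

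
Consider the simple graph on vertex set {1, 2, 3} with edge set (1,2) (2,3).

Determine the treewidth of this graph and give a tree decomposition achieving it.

Every bag has size at most 2, so the width is 2 − 1 = 1 and tw(G) ≤ 1. Since G has at least one edge (e.g. 1–2), it is not an edgeless graph, so tw(G) ≥ 1. Combining the bounds, tw(G) = 1.

Treewidth 1.
One optimal decomposition is:
Bags: B1 = {1, 2}  B2 = {2, 3}
Tree: B1–B2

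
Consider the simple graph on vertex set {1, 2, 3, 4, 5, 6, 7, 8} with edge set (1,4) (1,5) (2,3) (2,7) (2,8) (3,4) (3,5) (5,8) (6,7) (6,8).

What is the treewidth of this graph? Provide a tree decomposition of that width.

The largest bag has 3 vertices, giving width 2; this decomposition certifies tw(G) ≤ 2. The edges 4–1–5–3–4 form a cycle, so G is not a tree and its treewidth is at least 2. Therefore the treewidth is 2.

Treewidth 2.
Bags: B1 = {1, 3, 4}  B2 = {1, 3, 5}  B3 = {2, 3, 5}  B4 = {2, 5, 8}  B5 = {2, 7, 8}  B6 = {6, 7, 8}
Tree: B1–B2, B2–B3, B3–B4, B4–B5, B5–B6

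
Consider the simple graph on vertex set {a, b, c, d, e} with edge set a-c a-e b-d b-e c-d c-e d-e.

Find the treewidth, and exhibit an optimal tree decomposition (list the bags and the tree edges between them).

Treewidth 2.
Bags: B1 = {c, d, e}  B2 = {a, c, e}  B3 = {b, d, e}
Tree: B1–B2, B1–B3

Every bag has size at most 3, so the width is 3 − 1 = 2 and tw(G) ≤ 2. On the other hand G contains the 3-clique {c, d, e}. A clique must lie in a single bag of any decomposition, so no decomposition can have width below 2. Combining the bounds, tw(G) = 2.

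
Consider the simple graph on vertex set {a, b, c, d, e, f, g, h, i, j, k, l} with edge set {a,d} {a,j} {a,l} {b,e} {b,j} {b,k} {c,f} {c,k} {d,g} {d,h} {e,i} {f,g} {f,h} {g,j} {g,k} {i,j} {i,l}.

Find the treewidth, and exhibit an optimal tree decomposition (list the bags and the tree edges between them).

Each bag holds 4 vertices, so the decomposition has width 3, which upper-bounds the treewidth. For the lower bound: the 4 vertex sets {e,i,l}, {a}, {j}, {b,d,g,k} are disjoint, each induces a connected subgraph, and every pair is joined by at least one edge of G. Contracting each set to a single vertex therefore yields K_{4} as a minor, and since treewidth is minor-monotone, tw(G) ≥ tw(K_{4}) = 3. Hence tw(G) = 3 exactly.

Treewidth 3.
One such decomposition:
Bags: B1 = {a, e, i, l}  B2 = {a, e, i, j}  B3 = {a, b, e, j}  B4 = {a, b, d, j}  B5 = {b, d, g, j}  B6 = {b, d, g, k}  B7 = {d, g, h, k}  B8 = {f, g, h, k}  B9 = {c, f, h, k}
Tree: B1–B2, B2–B3, B3–B4, B4–B5, B5–B6, B6–B7, B7–B8, B8–B9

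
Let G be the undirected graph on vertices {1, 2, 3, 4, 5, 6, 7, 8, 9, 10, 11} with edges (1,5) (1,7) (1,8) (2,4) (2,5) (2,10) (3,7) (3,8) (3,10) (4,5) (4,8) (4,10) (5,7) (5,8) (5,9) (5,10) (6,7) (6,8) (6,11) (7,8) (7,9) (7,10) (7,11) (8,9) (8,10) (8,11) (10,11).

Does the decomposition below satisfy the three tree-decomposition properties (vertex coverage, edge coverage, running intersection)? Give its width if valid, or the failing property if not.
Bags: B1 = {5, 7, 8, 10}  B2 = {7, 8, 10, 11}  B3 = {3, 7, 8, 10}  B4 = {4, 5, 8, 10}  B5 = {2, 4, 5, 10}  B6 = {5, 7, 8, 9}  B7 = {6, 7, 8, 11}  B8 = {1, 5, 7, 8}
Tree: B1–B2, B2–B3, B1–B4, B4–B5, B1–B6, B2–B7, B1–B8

Yes; width 3.

Vertex coverage: the bags together contain {1, 2, 3, 4, 5, 6, 7, 8, 9, 10, 11}, the full vertex set. Edge coverage: each edge of G has both endpoints in at least one bag. Running intersection: for every vertex, the bags containing it form a connected subtree. All three properties hold, so this is a valid tree decomposition of width max|bag| − 1 = 3, and hence tw(G) ≤ 3.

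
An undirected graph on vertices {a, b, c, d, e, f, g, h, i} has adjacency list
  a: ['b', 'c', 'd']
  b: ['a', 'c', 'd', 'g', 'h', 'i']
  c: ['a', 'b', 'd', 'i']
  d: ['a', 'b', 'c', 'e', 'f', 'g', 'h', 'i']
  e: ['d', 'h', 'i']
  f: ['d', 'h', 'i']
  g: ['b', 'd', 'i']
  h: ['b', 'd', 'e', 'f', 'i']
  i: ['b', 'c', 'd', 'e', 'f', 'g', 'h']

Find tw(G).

A width-3 tree decomposition is:
Bags: B1 = {b, d, h, i}  B2 = {b, c, d, i}  B3 = {d, e, h, i}  B4 = {d, f, h, i}  B5 = {b, d, g, i}  B6 = {a, b, c, d}
Tree: B1–B2, B1–B3, B1–B4, B1–B5, B2–B6
Each bag holds 4 vertices, so the decomposition has width 3, which upper-bounds the treewidth. On the other hand G contains the 4-clique {a, b, c, d}. A clique must lie in a single bag of any decomposition, so no decomposition can have width below 3. Hence tw(G) = 3 exactly.

3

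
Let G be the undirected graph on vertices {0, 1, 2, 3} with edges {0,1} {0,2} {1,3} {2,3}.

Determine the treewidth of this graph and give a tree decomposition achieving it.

The largest bag has 3 vertices, giving width 2; this decomposition certifies tw(G) ≤ 2. The edges 3–2–0–1–3 form a cycle, so G is not a tree and its treewidth is at least 2. Hence tw(G) = 2 exactly.

Treewidth 2.
Bags: B1 = {0, 2, 3}  B2 = {0, 1, 3}
Tree: B1–B2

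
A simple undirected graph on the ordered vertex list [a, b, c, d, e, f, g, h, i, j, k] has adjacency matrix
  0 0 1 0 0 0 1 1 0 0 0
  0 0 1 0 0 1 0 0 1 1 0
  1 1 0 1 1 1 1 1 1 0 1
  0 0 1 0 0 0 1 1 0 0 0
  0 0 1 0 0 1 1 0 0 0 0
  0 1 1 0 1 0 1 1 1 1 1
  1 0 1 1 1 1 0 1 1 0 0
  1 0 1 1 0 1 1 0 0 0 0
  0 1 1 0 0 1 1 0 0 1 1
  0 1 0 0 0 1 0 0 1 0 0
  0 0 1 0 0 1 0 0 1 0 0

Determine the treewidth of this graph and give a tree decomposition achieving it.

Each bag holds 4 vertices, so the decomposition has width 3, which upper-bounds the treewidth. On the other hand G contains the 4-clique {b, f, i, j}. A clique must lie in a single bag of any decomposition, so no decomposition can have width below 3. Combining the bounds, tw(G) = 3.

Treewidth 3.
Bags: B1 = {c, f, g, h}  B2 = {c, f, g, i}  B3 = {b, c, f, i}  B4 = {c, f, i, k}  B5 = {c, e, f, g}  B6 = {b, f, i, j}  B7 = {c, d, g, h}  B8 = {a, c, g, h}
Tree: B1–B2, B2–B3, B3–B4, B2–B5, B3–B6, B1–B7, B1–B8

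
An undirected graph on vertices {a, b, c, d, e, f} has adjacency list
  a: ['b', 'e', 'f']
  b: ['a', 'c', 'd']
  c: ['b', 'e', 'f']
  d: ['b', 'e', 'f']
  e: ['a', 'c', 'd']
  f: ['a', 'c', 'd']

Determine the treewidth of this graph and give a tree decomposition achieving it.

Treewidth 3.
One optimal decomposition is:
Bags: B1 = {a, c, d, e}  B2 = {a, b, c, d}  B3 = {a, c, d, f}
Tree: B1–B2, B2–B3

Every bag has size at most 4, so the width is 4 − 1 = 3 and tw(G) ≤ 3. For the lower bound: the 4 vertex sets {d,e}, {b,c}, {a}, {f} are disjoint, each induces a connected subgraph, and every pair is joined by at least one edge of G. Contracting each set to a single vertex therefore yields K_{4} as a minor, and since treewidth is minor-monotone, tw(G) ≥ tw(K_{4}) = 3. Therefore the treewidth is 3.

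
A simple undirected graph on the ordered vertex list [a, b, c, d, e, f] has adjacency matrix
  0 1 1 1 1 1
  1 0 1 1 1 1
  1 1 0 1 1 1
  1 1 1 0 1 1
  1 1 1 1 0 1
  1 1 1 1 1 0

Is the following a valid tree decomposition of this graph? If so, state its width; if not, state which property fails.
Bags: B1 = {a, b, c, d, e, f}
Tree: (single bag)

Checking the three conditions: (i) the bags cover all of {a, b, c, d, e, f}; (ii) for each edge, some bag contains both endpoints; (iii) the bags containing any fixed vertex form a subtree. All hold, so the decomposition is valid with width 6 − 1 = 5.

Yes; width 5.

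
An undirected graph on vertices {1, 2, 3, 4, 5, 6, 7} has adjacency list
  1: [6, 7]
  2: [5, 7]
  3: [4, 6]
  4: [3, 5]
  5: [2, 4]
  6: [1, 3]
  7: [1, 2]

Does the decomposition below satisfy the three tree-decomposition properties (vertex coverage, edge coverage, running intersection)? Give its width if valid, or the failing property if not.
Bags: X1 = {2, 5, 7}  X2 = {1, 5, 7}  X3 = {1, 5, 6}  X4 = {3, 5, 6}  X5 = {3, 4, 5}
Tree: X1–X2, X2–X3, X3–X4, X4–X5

Vertex coverage: the bags together contain {1, 2, 3, 4, 5, 6, 7}, the full vertex set. Edge coverage: each edge of G has both endpoints in at least one bag. Running intersection: for every vertex, the bags containing it form a connected subtree. All three properties hold, so this is a valid tree decomposition of width max|bag| − 1 = 2, and hence tw(G) ≤ 2.

Yes; width 2.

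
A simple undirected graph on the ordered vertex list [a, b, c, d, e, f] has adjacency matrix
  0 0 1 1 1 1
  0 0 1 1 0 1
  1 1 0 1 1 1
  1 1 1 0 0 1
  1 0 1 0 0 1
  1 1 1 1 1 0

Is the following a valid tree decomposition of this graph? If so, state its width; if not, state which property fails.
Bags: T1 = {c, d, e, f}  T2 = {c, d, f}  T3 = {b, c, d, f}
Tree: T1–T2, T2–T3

A tree decomposition must satisfy three properties: every vertex lies in some bag; for every edge, both endpoints lie together in some bag; and for every vertex, the bags containing it form a connected subtree. Here vertex a appears in no bag, so the decomposition is invalid.

No — vertex a appears in no bag.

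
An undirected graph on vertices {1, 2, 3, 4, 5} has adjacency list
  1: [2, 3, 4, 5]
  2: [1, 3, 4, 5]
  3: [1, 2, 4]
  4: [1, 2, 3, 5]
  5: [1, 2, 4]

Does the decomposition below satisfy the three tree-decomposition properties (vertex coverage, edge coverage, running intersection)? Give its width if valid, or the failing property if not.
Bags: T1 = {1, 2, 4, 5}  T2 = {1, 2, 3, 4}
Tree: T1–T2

Vertex coverage: the bags together contain {1, 2, 3, 4, 5}, the full vertex set. Edge coverage: each edge of G has both endpoints in at least one bag. Running intersection: for every vertex, the bags containing it form a connected subtree. All three properties hold, so this is a valid tree decomposition of width max|bag| − 1 = 3, and hence tw(G) ≤ 3.

Yes; width 3.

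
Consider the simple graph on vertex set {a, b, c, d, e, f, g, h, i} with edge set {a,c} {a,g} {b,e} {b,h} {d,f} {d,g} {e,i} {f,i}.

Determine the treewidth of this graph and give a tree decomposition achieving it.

The largest bag has 2 vertices, giving width 1; this decomposition certifies tw(G) ≤ 1. G has an edge, so its treewidth is at least 1. Therefore the treewidth is 1.

Treewidth 1.
Bags: B1 = {b, h}  B2 = {b, e}  B3 = {e, i}  B4 = {f, i}  B5 = {d, f}  B6 = {d, g}  B7 = {a, g}  B8 = {a, c}
Tree: B1–B2, B2–B3, B3–B4, B4–B5, B5–B6, B6–B7, B7–B8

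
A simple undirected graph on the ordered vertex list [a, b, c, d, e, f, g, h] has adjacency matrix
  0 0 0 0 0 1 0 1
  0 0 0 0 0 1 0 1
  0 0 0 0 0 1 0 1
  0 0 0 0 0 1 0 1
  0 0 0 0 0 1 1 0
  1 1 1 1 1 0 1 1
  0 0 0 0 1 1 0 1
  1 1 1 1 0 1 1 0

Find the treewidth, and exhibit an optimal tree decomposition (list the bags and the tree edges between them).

Treewidth 2.
One optimal decomposition is:
Bags: B1 = {a, f, h}  B2 = {b, f, h}  B3 = {f, g, h}  B4 = {c, f, h}  B5 = {e, f, g}  B6 = {d, f, h}
Tree: B1–B2, B1–B3, B3–B4, B3–B5, B4–B6

The largest bag has 3 vertices, giving width 2; this decomposition certifies tw(G) ≤ 2. For the lower bound, the 3 vertices {e, f, g} are pairwise adjacent, and any tree decomposition puts a clique entirely inside one bag — forcing width ≥ 2. Combining the bounds, tw(G) = 2.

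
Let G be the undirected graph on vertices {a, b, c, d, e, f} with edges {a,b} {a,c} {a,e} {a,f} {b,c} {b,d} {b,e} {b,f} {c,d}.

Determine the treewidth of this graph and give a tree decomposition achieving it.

Every bag has size at most 3, so the width is 3 − 1 = 2 and tw(G) ≤ 2. Conversely, {b, c, d} is a clique of size 3, and the vertices of any clique must share a bag in every tree decomposition; so some bag has ≥ 3 vertices and tw(G) ≥ 2. The upper and lower bounds meet at 2, so that is the treewidth.

Treewidth 2.
One optimal decomposition is:
Bags: B1 = {a, b, c}  B2 = {a, b, f}  B3 = {b, c, d}  B4 = {a, b, e}
Tree: B1–B2, B1–B3, B1–B4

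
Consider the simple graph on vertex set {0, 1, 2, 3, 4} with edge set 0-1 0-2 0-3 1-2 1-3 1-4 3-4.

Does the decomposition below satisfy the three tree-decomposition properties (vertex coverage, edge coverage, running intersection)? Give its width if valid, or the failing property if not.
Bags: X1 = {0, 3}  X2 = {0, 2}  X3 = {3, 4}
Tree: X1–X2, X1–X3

No — vertex 1 appears in no bag.

A tree decomposition must satisfy three properties: every vertex lies in some bag; for every edge, both endpoints lie together in some bag; and for every vertex, the bags containing it form a connected subtree. Here vertex 1 appears in no bag, so the decomposition is invalid.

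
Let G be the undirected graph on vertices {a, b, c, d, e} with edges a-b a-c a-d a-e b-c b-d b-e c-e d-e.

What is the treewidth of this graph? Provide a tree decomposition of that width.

Every bag has size at most 4, so the width is 4 − 1 = 3 and tw(G) ≤ 3. Conversely, {a, b, d, e} is a clique of size 4, and the vertices of any clique must share a bag in every tree decomposition; so some bag has ≥ 4 vertices and tw(G) ≥ 3. Hence tw(G) = 3 exactly.

Treewidth 3.
One such decomposition:
Bags: B1 = {a, b, c, e}  B2 = {a, b, d, e}
Tree: B1–B2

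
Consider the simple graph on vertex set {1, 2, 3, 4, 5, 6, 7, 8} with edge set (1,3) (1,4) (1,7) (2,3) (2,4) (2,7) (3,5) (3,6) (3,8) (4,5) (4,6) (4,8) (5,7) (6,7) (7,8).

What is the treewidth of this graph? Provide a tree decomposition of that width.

The largest bag has 4 vertices, giving width 3; this decomposition certifies tw(G) ≤ 3. For the lower bound: the 4 vertex sets {1,4}, {6,7}, {3}, {8} are disjoint, each induces a connected subgraph, and every pair is joined by at least one edge of G. Contracting each set to a single vertex therefore yields K_{4} as a minor, and since treewidth is minor-monotone, tw(G) ≥ tw(K_{4}) = 3. Combining the bounds, tw(G) = 3.

Treewidth 3.
One optimal decomposition is:
Bags: B1 = {1, 3, 4, 7}  B2 = {3, 4, 6, 7}  B3 = {3, 4, 7, 8}  B4 = {3, 4, 5, 7}  B5 = {2, 3, 4, 7}
Tree: B1–B2, B2–B3, B3–B4, B4–B5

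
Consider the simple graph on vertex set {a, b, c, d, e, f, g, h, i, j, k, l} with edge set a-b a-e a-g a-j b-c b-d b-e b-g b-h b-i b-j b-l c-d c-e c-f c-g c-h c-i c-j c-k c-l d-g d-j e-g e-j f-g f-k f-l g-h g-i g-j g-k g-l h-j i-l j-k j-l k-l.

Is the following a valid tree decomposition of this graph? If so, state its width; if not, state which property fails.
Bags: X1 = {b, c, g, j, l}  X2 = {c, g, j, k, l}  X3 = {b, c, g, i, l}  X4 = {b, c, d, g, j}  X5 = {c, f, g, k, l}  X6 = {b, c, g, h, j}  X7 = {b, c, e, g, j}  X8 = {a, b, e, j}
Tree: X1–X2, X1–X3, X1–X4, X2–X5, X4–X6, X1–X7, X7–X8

A tree decomposition must satisfy three properties: every vertex lies in some bag; for every edge, both endpoints lie together in some bag; and for every vertex, the bags containing it form a connected subtree. Here edge (g,a) lies in no bag, so the decomposition is invalid.

No — edge (g,a) lies in no bag.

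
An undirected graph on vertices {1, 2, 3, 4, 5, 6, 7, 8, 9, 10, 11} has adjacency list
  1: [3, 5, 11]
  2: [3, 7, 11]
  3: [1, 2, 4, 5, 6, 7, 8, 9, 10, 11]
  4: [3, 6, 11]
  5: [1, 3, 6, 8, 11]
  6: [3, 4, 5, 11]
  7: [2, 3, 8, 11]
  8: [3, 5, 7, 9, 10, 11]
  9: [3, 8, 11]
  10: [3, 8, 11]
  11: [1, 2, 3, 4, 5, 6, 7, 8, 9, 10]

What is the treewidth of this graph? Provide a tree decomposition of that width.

Treewidth 3.
Bags: B1 = {1, 3, 5, 11}  B2 = {3, 5, 8, 11}  B3 = {3, 7, 8, 11}  B4 = {2, 3, 7, 11}  B5 = {3, 5, 6, 11}  B6 = {3, 8, 10, 11}  B7 = {3, 4, 6, 11}  B8 = {3, 8, 9, 11}
Tree: B1–B2, B2–B3, B3–B4, B2–B5, B3–B6, B5–B7, B3–B8

The largest bag has 4 vertices, giving width 3; this decomposition certifies tw(G) ≤ 3. Conversely, {1, 3, 5, 11} is a clique of size 4, and the vertices of any clique must share a bag in every tree decomposition; so some bag has ≥ 4 vertices and tw(G) ≥ 3. The upper and lower bounds meet at 3, so that is the treewidth.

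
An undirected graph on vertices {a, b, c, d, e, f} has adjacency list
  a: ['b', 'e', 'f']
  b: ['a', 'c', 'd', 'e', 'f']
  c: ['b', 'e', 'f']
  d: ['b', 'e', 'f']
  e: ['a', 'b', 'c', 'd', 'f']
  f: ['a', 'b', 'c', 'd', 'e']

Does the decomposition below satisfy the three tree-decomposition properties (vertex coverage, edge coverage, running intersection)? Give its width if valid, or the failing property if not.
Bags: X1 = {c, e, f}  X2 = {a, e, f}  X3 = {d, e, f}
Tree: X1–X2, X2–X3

No — vertex b appears in no bag.

A tree decomposition must satisfy three properties: every vertex lies in some bag; for every edge, both endpoints lie together in some bag; and for every vertex, the bags containing it form a connected subtree. Here vertex b appears in no bag, so the decomposition is invalid.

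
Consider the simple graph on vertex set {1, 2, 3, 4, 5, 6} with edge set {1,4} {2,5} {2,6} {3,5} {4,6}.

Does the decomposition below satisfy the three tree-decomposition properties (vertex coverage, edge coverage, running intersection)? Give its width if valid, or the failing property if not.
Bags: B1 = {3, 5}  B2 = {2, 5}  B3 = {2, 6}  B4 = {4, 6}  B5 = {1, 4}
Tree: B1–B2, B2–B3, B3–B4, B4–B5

Yes; width 1.

Checking the three conditions: (i) the bags cover all of {1, 2, 3, 4, 5, 6}; (ii) for each edge, some bag contains both endpoints; (iii) the bags containing any fixed vertex form a subtree. All hold, so the decomposition is valid with width 2 − 1 = 1.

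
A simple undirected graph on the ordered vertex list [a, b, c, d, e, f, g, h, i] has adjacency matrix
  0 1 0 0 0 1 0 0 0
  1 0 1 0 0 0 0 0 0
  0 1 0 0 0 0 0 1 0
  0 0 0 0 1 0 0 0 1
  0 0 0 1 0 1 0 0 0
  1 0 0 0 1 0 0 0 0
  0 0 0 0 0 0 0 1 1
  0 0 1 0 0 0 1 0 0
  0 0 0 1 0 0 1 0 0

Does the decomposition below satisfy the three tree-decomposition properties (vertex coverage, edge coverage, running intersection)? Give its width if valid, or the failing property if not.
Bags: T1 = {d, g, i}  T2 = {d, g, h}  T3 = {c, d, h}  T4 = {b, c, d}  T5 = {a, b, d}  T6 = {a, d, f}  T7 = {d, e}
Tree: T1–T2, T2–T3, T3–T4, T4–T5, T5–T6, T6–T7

No — edge (f,e) lies in no bag.

A tree decomposition must satisfy three properties: every vertex lies in some bag; for every edge, both endpoints lie together in some bag; and for every vertex, the bags containing it form a connected subtree. Here edge (f,e) lies in no bag, so the decomposition is invalid.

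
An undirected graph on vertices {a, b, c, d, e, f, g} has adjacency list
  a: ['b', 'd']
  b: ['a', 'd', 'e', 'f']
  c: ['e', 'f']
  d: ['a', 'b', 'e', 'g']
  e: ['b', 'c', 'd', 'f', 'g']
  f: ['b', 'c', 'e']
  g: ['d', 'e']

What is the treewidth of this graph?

2

A width-2 tree decomposition is:
Bags: B1 = {b, d, e}  B2 = {b, e, f}  B3 = {a, b, d}  B4 = {d, e, g}  B5 = {c, e, f}
Tree: B1–B2, B1–B3, B1–B4, B2–B5
Every bag has size at most 3, so the width is 3 − 1 = 2 and tw(G) ≤ 2. On the other hand G contains the 3-clique {d, e, g}. A clique must lie in a single bag of any decomposition, so no decomposition can have width below 2. Combining the bounds, tw(G) = 2.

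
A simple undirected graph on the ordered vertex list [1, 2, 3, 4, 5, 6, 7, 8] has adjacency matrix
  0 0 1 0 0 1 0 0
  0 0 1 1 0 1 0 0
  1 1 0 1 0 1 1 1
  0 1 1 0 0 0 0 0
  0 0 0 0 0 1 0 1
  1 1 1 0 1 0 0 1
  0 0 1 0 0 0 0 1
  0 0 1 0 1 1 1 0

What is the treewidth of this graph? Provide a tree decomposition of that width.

Treewidth 2.
One such decomposition:
Bags: B1 = {3, 6, 8}  B2 = {5, 6, 8}  B3 = {2, 3, 6}  B4 = {3, 7, 8}  B5 = {2, 3, 4}  B6 = {1, 3, 6}
Tree: B1–B2, B1–B3, B1–B4, B3–B5, B3–B6

The largest bag has 3 vertices, giving width 2; this decomposition certifies tw(G) ≤ 2. On the other hand G contains the 3-clique {2, 3, 4}. A clique must lie in a single bag of any decomposition, so no decomposition can have width below 2. The upper and lower bounds meet at 2, so that is the treewidth.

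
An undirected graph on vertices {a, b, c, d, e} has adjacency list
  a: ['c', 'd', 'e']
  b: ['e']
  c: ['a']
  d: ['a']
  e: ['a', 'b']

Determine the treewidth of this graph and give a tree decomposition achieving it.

Every bag has size at most 2, so the width is 2 − 1 = 1 and tw(G) ≤ 1. Any graph with an edge has treewidth ≥ 1, and G has the edge a–e. Therefore the treewidth is 1.

Treewidth 1.
One optimal decomposition is:
Bags: B1 = {a, e}  B2 = {a, d}  B3 = {b, e}  B4 = {a, c}
Tree: B1–B2, B1–B3, B2–B4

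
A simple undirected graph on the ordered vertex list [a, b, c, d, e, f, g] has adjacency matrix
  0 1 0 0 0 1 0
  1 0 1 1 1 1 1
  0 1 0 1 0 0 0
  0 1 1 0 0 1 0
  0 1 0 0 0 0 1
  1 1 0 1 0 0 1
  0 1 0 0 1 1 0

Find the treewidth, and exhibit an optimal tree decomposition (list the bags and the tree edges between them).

Every bag has size at most 3, so the width is 3 − 1 = 2 and tw(G) ≤ 2. For the lower bound, the 3 vertices {b, e, g} are pairwise adjacent, and any tree decomposition puts a clique entirely inside one bag — forcing width ≥ 2. Hence tw(G) = 2 exactly.

Treewidth 2.
One such decomposition:
Bags: B1 = {a, b, f}  B2 = {b, d, f}  B3 = {b, c, d}  B4 = {b, f, g}  B5 = {b, e, g}
Tree: B1–B2, B2–B3, B2–B4, B4–B5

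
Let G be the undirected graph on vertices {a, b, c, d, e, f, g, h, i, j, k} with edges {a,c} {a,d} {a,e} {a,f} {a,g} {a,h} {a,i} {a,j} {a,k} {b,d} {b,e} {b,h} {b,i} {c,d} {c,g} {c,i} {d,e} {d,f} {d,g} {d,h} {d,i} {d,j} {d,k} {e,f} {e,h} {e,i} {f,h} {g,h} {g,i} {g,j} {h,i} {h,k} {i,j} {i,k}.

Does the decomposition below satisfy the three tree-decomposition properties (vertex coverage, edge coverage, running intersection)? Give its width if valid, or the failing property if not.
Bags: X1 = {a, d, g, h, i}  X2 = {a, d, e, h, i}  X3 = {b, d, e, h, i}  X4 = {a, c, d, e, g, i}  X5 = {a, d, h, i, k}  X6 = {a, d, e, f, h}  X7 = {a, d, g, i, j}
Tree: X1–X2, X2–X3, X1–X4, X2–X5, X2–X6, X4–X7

No — bags containing vertex e are not connected in the tree.

A tree decomposition must satisfy three properties: every vertex lies in some bag; for every edge, both endpoints lie together in some bag; and for every vertex, the bags containing it form a connected subtree. Here bags containing vertex e are not connected in the tree, so the decomposition is invalid.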